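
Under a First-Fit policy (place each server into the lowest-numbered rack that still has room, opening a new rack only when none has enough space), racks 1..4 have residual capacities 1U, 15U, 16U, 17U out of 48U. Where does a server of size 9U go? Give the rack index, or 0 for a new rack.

Racks with room: rack 2 (15U), rack 3 (16U), rack 4 (17U).
The first with room is rack 2.

2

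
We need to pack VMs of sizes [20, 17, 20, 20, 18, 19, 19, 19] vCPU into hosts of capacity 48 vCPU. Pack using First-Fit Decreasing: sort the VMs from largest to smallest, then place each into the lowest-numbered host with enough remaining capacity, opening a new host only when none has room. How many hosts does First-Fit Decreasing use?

4

Sorted descending: 20, 20, 20, 19, 19, 19, 18, 17.
Put 20 vCPU in host 1; 28 vCPU remain.
Put 20 vCPU in host 1; 8 vCPU remain.
Put 20 vCPU in host 2; 28 vCPU remain.
Put 19 vCPU in host 2; 9 vCPU remain.
Put 19 vCPU in host 3; 29 vCPU remain.
Put 19 vCPU in host 3; 10 vCPU remain.
Put 18 vCPU in host 4; 30 vCPU remain.
Put 17 vCPU in host 4; 13 vCPU remain.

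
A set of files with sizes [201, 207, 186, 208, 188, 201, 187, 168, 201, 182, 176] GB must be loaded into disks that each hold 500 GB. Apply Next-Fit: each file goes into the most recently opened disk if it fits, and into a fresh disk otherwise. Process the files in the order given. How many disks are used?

6

disk 1: place 201 GB, 299 GB left
disk 1: place 207 GB, 92 GB left
disk 2: place 186 GB, 314 GB left
disk 2: place 208 GB, 106 GB left
disk 3: place 188 GB, 312 GB left
disk 3: place 201 GB, 111 GB left
disk 4: place 187 GB, 313 GB left
disk 4: place 168 GB, 145 GB left
disk 5: place 201 GB, 299 GB left
disk 5: place 182 GB, 117 GB left
disk 6: place 176 GB, 324 GB left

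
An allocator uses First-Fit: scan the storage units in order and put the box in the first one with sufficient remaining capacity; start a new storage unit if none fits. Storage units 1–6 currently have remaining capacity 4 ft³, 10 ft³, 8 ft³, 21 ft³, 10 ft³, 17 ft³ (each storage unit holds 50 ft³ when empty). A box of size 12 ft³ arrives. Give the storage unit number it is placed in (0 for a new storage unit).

4

Storage units with room: storage unit 4 (21 ft³), storage unit 6 (17 ft³).
The first with room is storage unit 4.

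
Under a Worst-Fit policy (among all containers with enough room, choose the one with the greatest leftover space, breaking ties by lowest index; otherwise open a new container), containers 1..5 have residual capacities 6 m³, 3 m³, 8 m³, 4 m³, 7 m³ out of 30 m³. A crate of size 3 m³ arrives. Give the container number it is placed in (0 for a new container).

Containers with room: container 1 (6 m³), container 2 (3 m³), container 3 (8 m³), container 4 (4 m³), container 5 (7 m³).
Most room is container 3 with 8 m³ free.

3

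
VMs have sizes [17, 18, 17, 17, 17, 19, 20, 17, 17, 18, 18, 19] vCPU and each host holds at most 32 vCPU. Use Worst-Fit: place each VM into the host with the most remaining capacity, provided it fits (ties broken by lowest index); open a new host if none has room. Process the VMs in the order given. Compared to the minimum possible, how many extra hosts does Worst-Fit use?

0

Worst-Fit: [17] [18] [17] [17] [17] [19] [20] [17] [17] [18] [18] [19] → 12 hosts.
12 VMs exceed 16 vCPU (half the capacity), and no two of those can share a host, so at least 12 hosts are needed.
So 12 is already optimal.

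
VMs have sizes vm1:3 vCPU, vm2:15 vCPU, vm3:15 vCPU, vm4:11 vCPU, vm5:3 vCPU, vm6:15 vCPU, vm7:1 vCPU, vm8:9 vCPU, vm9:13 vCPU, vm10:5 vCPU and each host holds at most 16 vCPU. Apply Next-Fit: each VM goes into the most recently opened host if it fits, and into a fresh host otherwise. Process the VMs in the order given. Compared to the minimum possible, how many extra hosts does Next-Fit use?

2

Next-Fit: [3] [15] [15] [11,3] [15,1] [9] [13] [5] → 8 hosts.
Total size 90 vCPU; any packing needs at least ⌈90/16⌉ = 6 hosts.
An optimal packing achieves that bound: [15,1] [15] [15] [13,3] [11,5] [9,3] → 6 hosts.
Excess: 8 − 6 = 2.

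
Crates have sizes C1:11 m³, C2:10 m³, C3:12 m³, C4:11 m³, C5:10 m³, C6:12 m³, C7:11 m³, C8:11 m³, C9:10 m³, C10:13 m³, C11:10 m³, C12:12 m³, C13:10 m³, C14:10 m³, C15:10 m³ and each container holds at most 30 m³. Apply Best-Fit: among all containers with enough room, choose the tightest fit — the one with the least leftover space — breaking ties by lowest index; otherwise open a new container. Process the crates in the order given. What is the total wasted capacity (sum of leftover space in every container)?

47

container 1: place C1 (11 m³), 19 m³ left
container 1: place C2 (10 m³), 9 m³ left
container 2: place C3 (12 m³), 18 m³ left
container 2: place C4 (11 m³), 7 m³ left
container 3: place C5 (10 m³), 20 m³ left
container 3: place C6 (12 m³), 8 m³ left
container 4: place C7 (11 m³), 19 m³ left
container 4: place C8 (11 m³), 8 m³ left
container 5: place C9 (10 m³), 20 m³ left
container 5: place C10 (13 m³), 7 m³ left
container 6: place C11 (10 m³), 20 m³ left
container 6: place C12 (12 m³), 8 m³ left
container 7: place C13 (10 m³), 20 m³ left
container 7: place C14 (10 m³), 10 m³ left
container 7: place C15 (10 m³), 0 m³ left
7 containers × 30 m³ = 210 m³; used 163 m³; unused 47 m³.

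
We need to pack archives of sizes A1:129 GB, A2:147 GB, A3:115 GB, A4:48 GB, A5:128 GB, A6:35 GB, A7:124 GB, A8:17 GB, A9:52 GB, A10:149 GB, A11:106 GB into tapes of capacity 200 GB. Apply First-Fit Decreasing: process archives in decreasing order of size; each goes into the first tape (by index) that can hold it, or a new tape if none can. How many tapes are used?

7 tapes

Sorted descending: 149, 147, 129, 128, 124, 115, 106, 52, 48, 35, 17.
Put 149 GB in tape 1; 51 GB remain.
Put 147 GB in tape 2; 53 GB remain.
Put 129 GB in tape 3; 71 GB remain.
Put 128 GB in tape 4; 72 GB remain.
Put 124 GB in tape 5; 76 GB remain.
Put 115 GB in tape 6; 85 GB remain.
Put 106 GB in tape 7; 94 GB remain.
Put 52 GB in tape 2; 1 GB remain.
Put 48 GB in tape 1; 3 GB remain.
Put 35 GB in tape 3; 36 GB remain.
Put 17 GB in tape 3; 19 GB remain.
Final tapes: [149,48] [147,52] [129,35,17] [128] [124] [115] [106].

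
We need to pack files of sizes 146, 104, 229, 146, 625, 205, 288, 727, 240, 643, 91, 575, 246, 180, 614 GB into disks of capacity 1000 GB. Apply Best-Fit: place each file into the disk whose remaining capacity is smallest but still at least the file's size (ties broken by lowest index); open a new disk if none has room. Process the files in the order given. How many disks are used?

146 GB → disk 1 (remaining 854 GB)
104 GB → disk 1 (remaining 750 GB)
229 GB → disk 1 (remaining 521 GB)
146 GB → disk 1 (remaining 375 GB)
625 GB → disk 2 (remaining 375 GB)
205 GB → disk 1 (remaining 170 GB)
288 GB → disk 2 (remaining 87 GB)
727 GB → disk 3 (remaining 273 GB)
240 GB → disk 3 (remaining 33 GB)
643 GB → disk 4 (remaining 357 GB)
91 GB → disk 1 (remaining 79 GB)
575 GB → disk 5 (remaining 425 GB)
246 GB → disk 4 (remaining 111 GB)
180 GB → disk 5 (remaining 245 GB)
614 GB → disk 6 (remaining 386 GB)
Final disks: [146,104,229,146,205,91] [625,288] [727,240] [643,246] [575,180] [614].

6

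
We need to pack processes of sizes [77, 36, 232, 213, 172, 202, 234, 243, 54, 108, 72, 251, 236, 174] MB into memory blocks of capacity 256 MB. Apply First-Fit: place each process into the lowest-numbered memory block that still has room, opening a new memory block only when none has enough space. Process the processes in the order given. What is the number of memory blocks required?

Put 77 MB in memory block 1; 179 MB remain.
Put 36 MB in memory block 1; 143 MB remain.
Put 232 MB in memory block 2; 24 MB remain.
Put 213 MB in memory block 3; 43 MB remain.
Put 172 MB in memory block 4; 84 MB remain.
Put 202 MB in memory block 5; 54 MB remain.
Put 234 MB in memory block 6; 22 MB remain.
Put 243 MB in memory block 7; 13 MB remain.
Put 54 MB in memory block 1; 89 MB remain.
Put 108 MB in memory block 8; 148 MB remain.
Put 72 MB in memory block 1; 17 MB remain.
Put 251 MB in memory block 9; 5 MB remain.
Put 236 MB in memory block 10; 20 MB remain.
Put 174 MB in memory block 11; 82 MB remain.

11 memory blocks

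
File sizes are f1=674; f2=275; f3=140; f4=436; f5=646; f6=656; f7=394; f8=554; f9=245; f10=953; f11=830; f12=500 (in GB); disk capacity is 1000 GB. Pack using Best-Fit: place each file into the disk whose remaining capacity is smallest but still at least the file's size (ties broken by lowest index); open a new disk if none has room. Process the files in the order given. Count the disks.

disk 1: place f1 (674 GB), 326 GB left
disk 1: place f2 (275 GB), 51 GB left
disk 2: place f3 (140 GB), 860 GB left
disk 2: place f4 (436 GB), 424 GB left
disk 3: place f5 (646 GB), 354 GB left
disk 4: place f6 (656 GB), 344 GB left
disk 2: place f7 (394 GB), 30 GB left
disk 5: place f8 (554 GB), 446 GB left
disk 4: place f9 (245 GB), 99 GB left
disk 6: place f10 (953 GB), 47 GB left
disk 7: place f11 (830 GB), 170 GB left
disk 8: place f12 (500 GB), 500 GB left
Final disks: [674,275] [140,436,394] [646] [656,245] [554] [953] [830] [500].

8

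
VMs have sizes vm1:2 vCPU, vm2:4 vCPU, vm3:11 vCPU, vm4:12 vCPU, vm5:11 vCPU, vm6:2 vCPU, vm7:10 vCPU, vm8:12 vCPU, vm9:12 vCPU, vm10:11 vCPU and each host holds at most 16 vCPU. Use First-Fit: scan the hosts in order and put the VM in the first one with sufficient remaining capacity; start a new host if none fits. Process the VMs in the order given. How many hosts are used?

8 hosts

Put vm1 (2 vCPU) in host 1; 14 vCPU remain.
Put vm2 (4 vCPU) in host 1; 10 vCPU remain.
Put vm3 (11 vCPU) in host 2; 5 vCPU remain.
Put vm4 (12 vCPU) in host 3; 4 vCPU remain.
Put vm5 (11 vCPU) in host 4; 5 vCPU remain.
Put vm6 (2 vCPU) in host 1; 8 vCPU remain.
Put vm7 (10 vCPU) in host 5; 6 vCPU remain.
Put vm8 (12 vCPU) in host 6; 4 vCPU remain.
Put vm9 (12 vCPU) in host 7; 4 vCPU remain.
Put vm10 (11 vCPU) in host 8; 5 vCPU remain.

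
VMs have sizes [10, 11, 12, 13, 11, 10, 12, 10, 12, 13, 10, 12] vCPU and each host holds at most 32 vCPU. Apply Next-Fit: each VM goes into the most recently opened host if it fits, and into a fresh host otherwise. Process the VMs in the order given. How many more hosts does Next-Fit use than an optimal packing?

1

Next-Fit: [10,11] [12,13] [11,10] [12,10] [12,13] [10,12] → 6 hosts.
Total size 136 vCPU; any packing needs at least ⌈136/32⌉ = 5 hosts.
An optimal packing achieves that bound: [13,13] [12,12] [12,12] [11,11,10] [10,10,10] → 5 hosts.
Excess: 6 − 5 = 1.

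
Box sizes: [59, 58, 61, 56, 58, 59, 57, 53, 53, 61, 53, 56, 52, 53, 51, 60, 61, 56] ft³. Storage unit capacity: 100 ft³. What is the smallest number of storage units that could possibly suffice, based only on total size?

Total size = 59 + 58 + 61 + 56 + 58 + 59 + 57 + 53 + 53 + 61 + 53 + 56 + 52 + 53 + 51 + 60 + 61 + 56 = 1017 ft³.
⌈1017 / 100⌉ = 11.

11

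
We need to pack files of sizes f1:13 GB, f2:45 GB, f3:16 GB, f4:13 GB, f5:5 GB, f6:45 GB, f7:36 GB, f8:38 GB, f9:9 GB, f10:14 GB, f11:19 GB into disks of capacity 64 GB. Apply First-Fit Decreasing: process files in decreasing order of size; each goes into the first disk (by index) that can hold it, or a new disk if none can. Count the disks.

Sorted descending: 45, 45, 38, 36, 19, 16, 14, 13, 13, 9, 5.
Put 45 GB in disk 1; 19 GB remain.
Put 45 GB in disk 2; 19 GB remain.
Put 38 GB in disk 3; 26 GB remain.
Put 36 GB in disk 4; 28 GB remain.
Put 19 GB in disk 1; 0 GB remain.
Put 16 GB in disk 2; 3 GB remain.
Put 14 GB in disk 3; 12 GB remain.
Put 13 GB in disk 4; 15 GB remain.
Put 13 GB in disk 4; 2 GB remain.
Put 9 GB in disk 3; 3 GB remain.
Put 5 GB in disk 5; 59 GB remain.

5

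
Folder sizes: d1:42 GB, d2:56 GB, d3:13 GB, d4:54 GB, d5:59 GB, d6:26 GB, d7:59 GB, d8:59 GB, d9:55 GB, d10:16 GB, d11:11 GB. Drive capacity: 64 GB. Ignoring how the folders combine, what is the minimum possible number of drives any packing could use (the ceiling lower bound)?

Total size = 42 + 56 + 13 + 54 + 59 + 26 + 59 + 59 + 55 + 16 + 11 = 450 GB.
⌈450 / 64⌉ = 8.

8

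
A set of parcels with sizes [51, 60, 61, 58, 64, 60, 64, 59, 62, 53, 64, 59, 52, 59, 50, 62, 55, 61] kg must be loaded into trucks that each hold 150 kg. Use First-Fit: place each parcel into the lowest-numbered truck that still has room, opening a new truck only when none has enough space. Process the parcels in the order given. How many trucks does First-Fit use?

51 kg → truck 1 (remaining 99 kg)
60 kg → truck 1 (remaining 39 kg)
61 kg → truck 2 (remaining 89 kg)
58 kg → truck 2 (remaining 31 kg)
64 kg → truck 3 (remaining 86 kg)
60 kg → truck 3 (remaining 26 kg)
64 kg → truck 4 (remaining 86 kg)
59 kg → truck 4 (remaining 27 kg)
62 kg → truck 5 (remaining 88 kg)
53 kg → truck 5 (remaining 35 kg)
64 kg → truck 6 (remaining 86 kg)
59 kg → truck 6 (remaining 27 kg)
52 kg → truck 7 (remaining 98 kg)
59 kg → truck 7 (remaining 39 kg)
50 kg → truck 8 (remaining 100 kg)
62 kg → truck 8 (remaining 38 kg)
55 kg → truck 9 (remaining 95 kg)
61 kg → truck 9 (remaining 34 kg)

9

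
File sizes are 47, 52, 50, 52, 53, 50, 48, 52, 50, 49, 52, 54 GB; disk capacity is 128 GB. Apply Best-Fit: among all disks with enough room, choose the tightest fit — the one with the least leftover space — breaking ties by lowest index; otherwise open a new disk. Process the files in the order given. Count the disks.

6

disk 1: place 47 GB, 81 GB left
disk 1: place 52 GB, 29 GB left
disk 2: place 50 GB, 78 GB left
disk 2: place 52 GB, 26 GB left
disk 3: place 53 GB, 75 GB left
disk 3: place 50 GB, 25 GB left
disk 4: place 48 GB, 80 GB left
disk 4: place 52 GB, 28 GB left
disk 5: place 50 GB, 78 GB left
disk 5: place 49 GB, 29 GB left
disk 6: place 52 GB, 76 GB left
disk 6: place 54 GB, 22 GB left
Final disks: [47,52] [50,52] [53,50] [48,52] [50,49] [52,54].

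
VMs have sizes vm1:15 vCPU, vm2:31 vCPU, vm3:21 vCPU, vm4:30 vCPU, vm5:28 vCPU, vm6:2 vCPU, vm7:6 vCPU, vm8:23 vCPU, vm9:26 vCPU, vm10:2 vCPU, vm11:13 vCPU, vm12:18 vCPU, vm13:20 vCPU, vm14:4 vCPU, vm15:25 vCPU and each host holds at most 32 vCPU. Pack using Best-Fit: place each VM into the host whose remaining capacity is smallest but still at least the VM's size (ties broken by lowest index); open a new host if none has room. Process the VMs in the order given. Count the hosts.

Put vm1 (15 vCPU) in host 1; 17 vCPU remain.
Put vm2 (31 vCPU) in host 2; 1 vCPU remain.
Put vm3 (21 vCPU) in host 3; 11 vCPU remain.
Put vm4 (30 vCPU) in host 4; 2 vCPU remain.
Put vm5 (28 vCPU) in host 5; 4 vCPU remain.
Put vm6 (2 vCPU) in host 4; 0 vCPU remain.
Put vm7 (6 vCPU) in host 3; 5 vCPU remain.
Put vm8 (23 vCPU) in host 6; 9 vCPU remain.
Put vm9 (26 vCPU) in host 7; 6 vCPU remain.
Put vm10 (2 vCPU) in host 5; 2 vCPU remain.
Put vm11 (13 vCPU) in host 1; 4 vCPU remain.
Put vm12 (18 vCPU) in host 8; 14 vCPU remain.
Put vm13 (20 vCPU) in host 9; 12 vCPU remain.
Put vm14 (4 vCPU) in host 1; 0 vCPU remain.
Put vm15 (25 vCPU) in host 10; 7 vCPU remain.

10 hosts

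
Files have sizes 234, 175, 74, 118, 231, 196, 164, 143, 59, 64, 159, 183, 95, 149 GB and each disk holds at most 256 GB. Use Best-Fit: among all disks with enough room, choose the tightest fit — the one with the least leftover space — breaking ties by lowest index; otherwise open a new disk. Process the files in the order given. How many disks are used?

10 disks

234 GB → disk 1 (remaining 22 GB)
175 GB → disk 2 (remaining 81 GB)
74 GB → disk 2 (remaining 7 GB)
118 GB → disk 3 (remaining 138 GB)
231 GB → disk 4 (remaining 25 GB)
196 GB → disk 5 (remaining 60 GB)
164 GB → disk 6 (remaining 92 GB)
143 GB → disk 7 (remaining 113 GB)
59 GB → disk 5 (remaining 1 GB)
64 GB → disk 6 (remaining 28 GB)
159 GB → disk 8 (remaining 97 GB)
183 GB → disk 9 (remaining 73 GB)
95 GB → disk 8 (remaining 2 GB)
149 GB → disk 10 (remaining 107 GB)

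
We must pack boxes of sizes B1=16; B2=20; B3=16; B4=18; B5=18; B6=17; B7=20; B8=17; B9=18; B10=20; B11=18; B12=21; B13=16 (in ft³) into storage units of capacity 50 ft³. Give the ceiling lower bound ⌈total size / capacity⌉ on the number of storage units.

Total size = 16 + 20 + 16 + 18 + 18 + 17 + 20 + 17 + 18 + 20 + 18 + 21 + 16 = 235 ft³.
⌈235 / 50⌉ = 5.

5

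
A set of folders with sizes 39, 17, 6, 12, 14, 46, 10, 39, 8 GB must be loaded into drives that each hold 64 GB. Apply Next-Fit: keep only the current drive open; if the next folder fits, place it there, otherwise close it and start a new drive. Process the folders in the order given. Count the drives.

4

39 GB → drive 1 (remaining 25 GB)
17 GB → drive 1 (remaining 8 GB)
6 GB → drive 1 (remaining 2 GB)
12 GB → drive 2 (remaining 52 GB)
14 GB → drive 2 (remaining 38 GB)
46 GB → drive 3 (remaining 18 GB)
10 GB → drive 3 (remaining 8 GB)
39 GB → drive 4 (remaining 25 GB)
8 GB → drive 4 (remaining 17 GB)
Final drives: [39,17,6] [12,14] [46,10] [39,8].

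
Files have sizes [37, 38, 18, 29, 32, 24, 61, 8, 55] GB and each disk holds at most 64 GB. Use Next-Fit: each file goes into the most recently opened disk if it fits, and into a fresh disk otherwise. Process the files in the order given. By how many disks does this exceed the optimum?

1

Next-Fit: [37] [38,18] [29,32] [24] [61] [8,55] → 6 disks.
Total size 302 GB; any packing needs at least ⌈302/64⌉ = 5 disks.
An optimal packing achieves that bound: [61] [55,8] [38,24] [37,18] [32,29] → 5 disks.
Excess: 6 − 5 = 1.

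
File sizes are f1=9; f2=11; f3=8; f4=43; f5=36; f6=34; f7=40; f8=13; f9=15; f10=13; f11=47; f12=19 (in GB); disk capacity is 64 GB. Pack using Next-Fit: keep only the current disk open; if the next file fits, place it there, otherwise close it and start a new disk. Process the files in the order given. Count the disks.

disk 1: place f1 (9 GB), 55 GB left
disk 1: place f2 (11 GB), 44 GB left
disk 1: place f3 (8 GB), 36 GB left
disk 2: place f4 (43 GB), 21 GB left
disk 3: place f5 (36 GB), 28 GB left
disk 4: place f6 (34 GB), 30 GB left
disk 5: place f7 (40 GB), 24 GB left
disk 5: place f8 (13 GB), 11 GB left
disk 6: place f9 (15 GB), 49 GB left
disk 6: place f10 (13 GB), 36 GB left
disk 7: place f11 (47 GB), 17 GB left
disk 8: place f12 (19 GB), 45 GB left

8 disks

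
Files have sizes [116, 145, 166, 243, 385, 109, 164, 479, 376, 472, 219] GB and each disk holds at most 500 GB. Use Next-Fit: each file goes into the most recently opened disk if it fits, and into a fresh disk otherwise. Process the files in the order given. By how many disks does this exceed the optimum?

2

Next-Fit: [116,145,166] [243] [385,109] [164] [479] [376] [472] [219] → 8 disks.
Total size 2874 GB; any packing needs at least ⌈2874/500⌉ = 6 disks.
An optimal packing achieves that bound: [479] [472] [385,109] [376,116] [243,219] [166,164,145] → 6 disks.
Excess: 8 − 6 = 2.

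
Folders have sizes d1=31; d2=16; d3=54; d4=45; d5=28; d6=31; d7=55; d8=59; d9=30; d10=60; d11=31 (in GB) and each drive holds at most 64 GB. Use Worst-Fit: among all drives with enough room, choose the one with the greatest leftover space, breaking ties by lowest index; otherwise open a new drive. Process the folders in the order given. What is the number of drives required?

drive 1: place d1 (31 GB), 33 GB left
drive 1: place d2 (16 GB), 17 GB left
drive 2: place d3 (54 GB), 10 GB left
drive 3: place d4 (45 GB), 19 GB left
drive 4: place d5 (28 GB), 36 GB left
drive 4: place d6 (31 GB), 5 GB left
drive 5: place d7 (55 GB), 9 GB left
drive 6: place d8 (59 GB), 5 GB left
drive 7: place d9 (30 GB), 34 GB left
drive 8: place d10 (60 GB), 4 GB left
drive 7: place d11 (31 GB), 3 GB left

8 drives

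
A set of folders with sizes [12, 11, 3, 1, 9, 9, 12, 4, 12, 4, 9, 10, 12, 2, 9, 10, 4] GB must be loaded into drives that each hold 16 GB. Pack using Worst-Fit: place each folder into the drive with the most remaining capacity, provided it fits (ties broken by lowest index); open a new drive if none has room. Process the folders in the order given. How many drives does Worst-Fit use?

12 GB → drive 1 (remaining 4 GB)
11 GB → drive 2 (remaining 5 GB)
3 GB → drive 2 (remaining 2 GB)
1 GB → drive 1 (remaining 3 GB)
9 GB → drive 3 (remaining 7 GB)
9 GB → drive 4 (remaining 7 GB)
12 GB → drive 5 (remaining 4 GB)
4 GB → drive 3 (remaining 3 GB)
12 GB → drive 6 (remaining 4 GB)
4 GB → drive 4 (remaining 3 GB)
9 GB → drive 7 (remaining 7 GB)
10 GB → drive 8 (remaining 6 GB)
12 GB → drive 9 (remaining 4 GB)
2 GB → drive 7 (remaining 5 GB)
9 GB → drive 10 (remaining 7 GB)
10 GB → drive 11 (remaining 6 GB)
4 GB → drive 10 (remaining 3 GB)
Final drives: [12,1] [11,3] [9,4] [9,4] [12] [12] [9,2] [10] [12] [9,4] [10].

11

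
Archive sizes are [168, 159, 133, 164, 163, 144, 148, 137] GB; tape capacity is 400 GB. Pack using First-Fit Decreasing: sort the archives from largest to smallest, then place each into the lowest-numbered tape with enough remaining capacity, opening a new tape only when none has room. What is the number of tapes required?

4

Sorted descending: 168, 164, 163, 159, 148, 144, 137, 133.
Put 168 GB in tape 1; 232 GB remain.
Put 164 GB in tape 1; 68 GB remain.
Put 163 GB in tape 2; 237 GB remain.
Put 159 GB in tape 2; 78 GB remain.
Put 148 GB in tape 3; 252 GB remain.
Put 144 GB in tape 3; 108 GB remain.
Put 137 GB in tape 4; 263 GB remain.
Put 133 GB in tape 4; 130 GB remain.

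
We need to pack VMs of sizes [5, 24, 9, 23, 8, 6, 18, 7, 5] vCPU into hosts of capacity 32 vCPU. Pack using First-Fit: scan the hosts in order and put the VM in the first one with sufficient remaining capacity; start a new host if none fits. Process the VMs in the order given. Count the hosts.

4 hosts

Put 5 vCPU in host 1; 27 vCPU remain.
Put 24 vCPU in host 1; 3 vCPU remain.
Put 9 vCPU in host 2; 23 vCPU remain.
Put 23 vCPU in host 2; 0 vCPU remain.
Put 8 vCPU in host 3; 24 vCPU remain.
Put 6 vCPU in host 3; 18 vCPU remain.
Put 18 vCPU in host 3; 0 vCPU remain.
Put 7 vCPU in host 4; 25 vCPU remain.
Put 5 vCPU in host 4; 20 vCPU remain.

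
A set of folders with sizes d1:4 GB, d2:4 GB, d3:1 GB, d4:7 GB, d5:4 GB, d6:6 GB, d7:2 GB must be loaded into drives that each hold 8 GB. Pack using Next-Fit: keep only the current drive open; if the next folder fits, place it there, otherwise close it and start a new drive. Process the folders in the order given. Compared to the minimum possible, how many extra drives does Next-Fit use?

0

Next-Fit: [4,4] [1,7] [4] [6,2] → 4 drives.
Total size 28 GB; any packing needs at least ⌈28/8⌉ = 4 drives.
So 4 is already optimal.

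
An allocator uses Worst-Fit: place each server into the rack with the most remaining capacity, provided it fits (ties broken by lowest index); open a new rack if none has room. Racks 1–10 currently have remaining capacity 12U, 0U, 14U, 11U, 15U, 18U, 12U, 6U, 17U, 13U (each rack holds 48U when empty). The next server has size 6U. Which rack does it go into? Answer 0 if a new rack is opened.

Racks with room: rack 1 (12U), rack 3 (14U), rack 4 (11U), rack 5 (15U), rack 6 (18U), rack 7 (12U), rack 8 (6U), rack 9 (17U), rack 10 (13U).
Most room is rack 6 with 18U free.

6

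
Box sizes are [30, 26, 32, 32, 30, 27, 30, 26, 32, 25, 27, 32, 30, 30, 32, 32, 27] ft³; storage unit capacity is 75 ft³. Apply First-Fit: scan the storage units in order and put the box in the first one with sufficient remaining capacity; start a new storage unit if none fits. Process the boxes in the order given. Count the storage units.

9

Put 30 ft³ in storage unit 1; 45 ft³ remain.
Put 26 ft³ in storage unit 1; 19 ft³ remain.
Put 32 ft³ in storage unit 2; 43 ft³ remain.
Put 32 ft³ in storage unit 2; 11 ft³ remain.
Put 30 ft³ in storage unit 3; 45 ft³ remain.
Put 27 ft³ in storage unit 3; 18 ft³ remain.
Put 30 ft³ in storage unit 4; 45 ft³ remain.
Put 26 ft³ in storage unit 4; 19 ft³ remain.
Put 32 ft³ in storage unit 5; 43 ft³ remain.
Put 25 ft³ in storage unit 5; 18 ft³ remain.
Put 27 ft³ in storage unit 6; 48 ft³ remain.
Put 32 ft³ in storage unit 6; 16 ft³ remain.
Put 30 ft³ in storage unit 7; 45 ft³ remain.
Put 30 ft³ in storage unit 7; 15 ft³ remain.
Put 32 ft³ in storage unit 8; 43 ft³ remain.
Put 32 ft³ in storage unit 8; 11 ft³ remain.
Put 27 ft³ in storage unit 9; 48 ft³ remain.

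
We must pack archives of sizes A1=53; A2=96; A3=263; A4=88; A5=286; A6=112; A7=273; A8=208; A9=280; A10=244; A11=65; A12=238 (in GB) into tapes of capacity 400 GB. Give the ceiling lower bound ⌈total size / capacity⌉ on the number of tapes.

6

Total size = 53 + 96 + 263 + 88 + 286 + 112 + 273 + 208 + 280 + 244 + 65 + 238 = 2206 GB.
⌈2206 / 400⌉ = 6.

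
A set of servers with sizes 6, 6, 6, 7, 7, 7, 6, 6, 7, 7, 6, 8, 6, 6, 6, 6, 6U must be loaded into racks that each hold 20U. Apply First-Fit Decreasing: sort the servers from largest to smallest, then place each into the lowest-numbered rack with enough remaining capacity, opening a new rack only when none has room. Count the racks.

Sorted descending: 8, 7, 7, 7, 7, 7, 6, 6, 6, 6, 6, 6, 6, 6, 6, 6, 6.
8U → rack 1 (remaining 12U)
7U → rack 1 (remaining 5U)
7U → rack 2 (remaining 13U)
7U → rack 2 (remaining 6U)
7U → rack 3 (remaining 13U)
7U → rack 3 (remaining 6U)
6U → rack 2 (remaining 0U)
6U → rack 3 (remaining 0U)
6U → rack 4 (remaining 14U)
6U → rack 4 (remaining 8U)
6U → rack 4 (remaining 2U)
6U → rack 5 (remaining 14U)
6U → rack 5 (remaining 8U)
6U → rack 5 (remaining 2U)
6U → rack 6 (remaining 14U)
6U → rack 6 (remaining 8U)
6U → rack 6 (remaining 2U)
Final racks: [8,7] [7,7,6] [7,7,6] [6,6,6] [6,6,6] [6,6,6].

6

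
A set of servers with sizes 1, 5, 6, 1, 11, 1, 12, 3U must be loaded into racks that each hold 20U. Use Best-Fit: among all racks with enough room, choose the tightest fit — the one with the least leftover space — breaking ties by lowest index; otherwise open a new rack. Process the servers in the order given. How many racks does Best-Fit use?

3 racks

1U → rack 1 (remaining 19U)
5U → rack 1 (remaining 14U)
6U → rack 1 (remaining 8U)
1U → rack 1 (remaining 7U)
11U → rack 2 (remaining 9U)
1U → rack 1 (remaining 6U)
12U → rack 3 (remaining 8U)
3U → rack 1 (remaining 3U)
Final racks: [1,5,6,1,1,3] [11] [12].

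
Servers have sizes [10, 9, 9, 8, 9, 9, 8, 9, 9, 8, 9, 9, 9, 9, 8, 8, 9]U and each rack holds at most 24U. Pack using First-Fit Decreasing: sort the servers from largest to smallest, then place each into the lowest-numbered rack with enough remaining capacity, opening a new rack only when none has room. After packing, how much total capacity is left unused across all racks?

Sorted descending: 10, 9, 9, 9, 9, 9, 9, 9, 9, 9, 9, 9, 8, 8, 8, 8, 8.
10U → rack 1 (remaining 14U)
9U → rack 1 (remaining 5U)
9U → rack 2 (remaining 15U)
9U → rack 2 (remaining 6U)
9U → rack 3 (remaining 15U)
9U → rack 3 (remaining 6U)
9U → rack 4 (remaining 15U)
9U → rack 4 (remaining 6U)
9U → rack 5 (remaining 15U)
9U → rack 5 (remaining 6U)
9U → rack 6 (remaining 15U)
9U → rack 6 (remaining 6U)
8U → rack 7 (remaining 16U)
8U → rack 7 (remaining 8U)
8U → rack 7 (remaining 0U)
8U → rack 8 (remaining 16U)
8U → rack 8 (remaining 8U)
8 racks × 24U = 192U; used 149U; unused 43U.

43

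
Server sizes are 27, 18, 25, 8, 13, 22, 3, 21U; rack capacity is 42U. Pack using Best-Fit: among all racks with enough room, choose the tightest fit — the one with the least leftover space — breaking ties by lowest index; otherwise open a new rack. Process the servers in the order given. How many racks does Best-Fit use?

rack 1: place 27U, 15U left
rack 2: place 18U, 24U left
rack 3: place 25U, 17U left
rack 1: place 8U, 7U left
rack 3: place 13U, 4U left
rack 2: place 22U, 2U left
rack 3: place 3U, 1U left
rack 4: place 21U, 21U left

4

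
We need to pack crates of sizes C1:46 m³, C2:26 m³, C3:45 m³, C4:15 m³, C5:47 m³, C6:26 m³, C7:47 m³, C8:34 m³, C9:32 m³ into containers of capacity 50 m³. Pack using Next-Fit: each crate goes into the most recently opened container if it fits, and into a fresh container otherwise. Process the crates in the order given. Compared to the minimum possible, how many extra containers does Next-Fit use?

Next-Fit: [46] [26] [45] [15] [47] [26] [47] [34] [32] → 9 containers.
8 crates exceed 25 m³ (half the capacity), and no two of those can share a container, so at least 8 containers are needed.
An optimal packing achieves that bound: [47] [47] [46] [45] [34,15] [32] [26] [26] → 8 containers.
Excess: 9 − 8 = 1.

1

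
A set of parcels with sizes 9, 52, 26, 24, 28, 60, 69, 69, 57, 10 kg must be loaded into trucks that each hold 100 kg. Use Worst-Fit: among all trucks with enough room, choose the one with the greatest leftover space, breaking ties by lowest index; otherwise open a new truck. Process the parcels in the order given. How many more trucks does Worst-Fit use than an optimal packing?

Worst-Fit: [9,52,26] [24,28,10] [60] [69] [69] [57] → 6 trucks.
Total size 404 kg; any packing needs at least ⌈404/100⌉ = 5 trucks.
An optimal packing achieves that bound: [69,28] [69,26] [60,24,10] [57,9] [52] → 5 trucks.
Excess: 6 − 5 = 1.

1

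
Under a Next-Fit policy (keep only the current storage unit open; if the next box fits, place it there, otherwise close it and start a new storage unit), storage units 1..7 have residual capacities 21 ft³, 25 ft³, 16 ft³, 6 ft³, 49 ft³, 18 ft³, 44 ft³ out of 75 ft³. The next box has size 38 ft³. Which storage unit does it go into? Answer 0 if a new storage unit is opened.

7

Next-Fit only looks at storage unit 7, which has 44 ft³ free.
38 ft³ fits there.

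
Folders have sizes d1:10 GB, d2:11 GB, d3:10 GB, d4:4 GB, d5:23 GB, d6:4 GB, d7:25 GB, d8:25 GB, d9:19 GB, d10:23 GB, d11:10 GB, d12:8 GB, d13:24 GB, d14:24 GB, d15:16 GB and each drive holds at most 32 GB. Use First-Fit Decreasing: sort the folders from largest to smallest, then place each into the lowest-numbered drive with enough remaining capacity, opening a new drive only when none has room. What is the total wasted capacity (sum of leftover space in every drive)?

52

Sorted descending: 25, 25, 24, 24, 23, 23, 19, 16, 11, 10, 10, 10, 8, 4, 4.
25 GB → drive 1 (remaining 7 GB)
25 GB → drive 2 (remaining 7 GB)
24 GB → drive 3 (remaining 8 GB)
24 GB → drive 4 (remaining 8 GB)
23 GB → drive 5 (remaining 9 GB)
23 GB → drive 6 (remaining 9 GB)
19 GB → drive 7 (remaining 13 GB)
16 GB → drive 8 (remaining 16 GB)
11 GB → drive 7 (remaining 2 GB)
10 GB → drive 8 (remaining 6 GB)
10 GB → drive 9 (remaining 22 GB)
10 GB → drive 9 (remaining 12 GB)
8 GB → drive 3 (remaining 0 GB)
4 GB → drive 1 (remaining 3 GB)
4 GB → drive 2 (remaining 3 GB)
9 drives × 32 GB = 288 GB; used 236 GB; unused 52 GB.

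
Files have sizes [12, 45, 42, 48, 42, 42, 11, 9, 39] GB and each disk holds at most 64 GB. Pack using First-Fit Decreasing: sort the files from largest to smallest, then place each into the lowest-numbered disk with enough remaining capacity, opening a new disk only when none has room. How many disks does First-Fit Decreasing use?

6 disks

Sorted descending: 48, 45, 42, 42, 42, 39, 12, 11, 9.
Put 48 GB in disk 1; 16 GB remain.
Put 45 GB in disk 2; 19 GB remain.
Put 42 GB in disk 3; 22 GB remain.
Put 42 GB in disk 4; 22 GB remain.
Put 42 GB in disk 5; 22 GB remain.
Put 39 GB in disk 6; 25 GB remain.
Put 12 GB in disk 1; 4 GB remain.
Put 11 GB in disk 2; 8 GB remain.
Put 9 GB in disk 3; 13 GB remain.
Final disks: [48,12] [45,11] [42,9] [42] [42] [39].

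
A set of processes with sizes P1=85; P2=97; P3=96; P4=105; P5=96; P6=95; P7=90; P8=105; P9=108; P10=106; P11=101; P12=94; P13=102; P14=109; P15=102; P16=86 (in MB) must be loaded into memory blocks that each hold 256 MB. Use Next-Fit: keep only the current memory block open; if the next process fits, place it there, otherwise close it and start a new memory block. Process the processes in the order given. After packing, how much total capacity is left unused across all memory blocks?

471

P1 (85 MB) → memory block 1 (remaining 171 MB)
P2 (97 MB) → memory block 1 (remaining 74 MB)
P3 (96 MB) → memory block 2 (remaining 160 MB)
P4 (105 MB) → memory block 2 (remaining 55 MB)
P5 (96 MB) → memory block 3 (remaining 160 MB)
P6 (95 MB) → memory block 3 (remaining 65 MB)
P7 (90 MB) → memory block 4 (remaining 166 MB)
P8 (105 MB) → memory block 4 (remaining 61 MB)
P9 (108 MB) → memory block 5 (remaining 148 MB)
P10 (106 MB) → memory block 5 (remaining 42 MB)
P11 (101 MB) → memory block 6 (remaining 155 MB)
P12 (94 MB) → memory block 6 (remaining 61 MB)
P13 (102 MB) → memory block 7 (remaining 154 MB)
P14 (109 MB) → memory block 7 (remaining 45 MB)
P15 (102 MB) → memory block 8 (remaining 154 MB)
P16 (86 MB) → memory block 8 (remaining 68 MB)
8 memory blocks × 256 MB = 2048 MB; used 1577 MB; unused 471 MB.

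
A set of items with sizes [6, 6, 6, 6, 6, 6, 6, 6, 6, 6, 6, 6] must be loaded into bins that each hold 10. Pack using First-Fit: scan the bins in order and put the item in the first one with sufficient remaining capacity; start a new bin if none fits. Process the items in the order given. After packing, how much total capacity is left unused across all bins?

48

bin 1: place 6, 4 left
bin 2: place 6, 4 left
bin 3: place 6, 4 left
bin 4: place 6, 4 left
bin 5: place 6, 4 left
bin 6: place 6, 4 left
bin 7: place 6, 4 left
bin 8: place 6, 4 left
bin 9: place 6, 4 left
bin 10: place 6, 4 left
bin 11: place 6, 4 left
bin 12: place 6, 4 left
12 bins × 10 = 120; used 72; unused 48.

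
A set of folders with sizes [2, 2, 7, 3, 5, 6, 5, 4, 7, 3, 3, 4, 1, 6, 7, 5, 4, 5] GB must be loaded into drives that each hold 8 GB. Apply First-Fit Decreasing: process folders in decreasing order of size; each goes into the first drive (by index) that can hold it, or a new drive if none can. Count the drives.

Sorted descending: 7, 7, 7, 6, 6, 5, 5, 5, 5, 4, 4, 4, 3, 3, 3, 2, 2, 1.
drive 1: place 7 GB, 1 GB left
drive 2: place 7 GB, 1 GB left
drive 3: place 7 GB, 1 GB left
drive 4: place 6 GB, 2 GB left
drive 5: place 6 GB, 2 GB left
drive 6: place 5 GB, 3 GB left
drive 7: place 5 GB, 3 GB left
drive 8: place 5 GB, 3 GB left
drive 9: place 5 GB, 3 GB left
drive 10: place 4 GB, 4 GB left
drive 10: place 4 GB, 0 GB left
drive 11: place 4 GB, 4 GB left
drive 6: place 3 GB, 0 GB left
drive 7: place 3 GB, 0 GB left
drive 8: place 3 GB, 0 GB left
drive 4: place 2 GB, 0 GB left
drive 5: place 2 GB, 0 GB left
drive 1: place 1 GB, 0 GB left

11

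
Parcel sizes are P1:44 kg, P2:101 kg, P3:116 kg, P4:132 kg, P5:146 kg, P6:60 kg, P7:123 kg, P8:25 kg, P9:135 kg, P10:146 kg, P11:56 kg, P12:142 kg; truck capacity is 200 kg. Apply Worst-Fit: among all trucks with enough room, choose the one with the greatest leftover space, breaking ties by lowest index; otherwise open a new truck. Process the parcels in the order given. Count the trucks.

8 trucks

Put P1 (44 kg) in truck 1; 156 kg remain.
Put P2 (101 kg) in truck 1; 55 kg remain.
Put P3 (116 kg) in truck 2; 84 kg remain.
Put P4 (132 kg) in truck 3; 68 kg remain.
Put P5 (146 kg) in truck 4; 54 kg remain.
Put P6 (60 kg) in truck 2; 24 kg remain.
Put P7 (123 kg) in truck 5; 77 kg remain.
Put P8 (25 kg) in truck 5; 52 kg remain.
Put P9 (135 kg) in truck 6; 65 kg remain.
Put P10 (146 kg) in truck 7; 54 kg remain.
Put P11 (56 kg) in truck 3; 12 kg remain.
Put P12 (142 kg) in truck 8; 58 kg remain.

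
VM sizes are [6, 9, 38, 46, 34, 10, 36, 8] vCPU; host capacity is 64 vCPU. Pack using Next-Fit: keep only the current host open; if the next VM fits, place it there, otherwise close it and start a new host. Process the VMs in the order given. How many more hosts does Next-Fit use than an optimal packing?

0

Next-Fit: [6,9,38] [46] [34,10] [36,8] → 4 hosts.
4 VMs exceed 32 vCPU (half the capacity), and no two of those can share a host, so at least 4 hosts are needed.
So 4 is already optimal.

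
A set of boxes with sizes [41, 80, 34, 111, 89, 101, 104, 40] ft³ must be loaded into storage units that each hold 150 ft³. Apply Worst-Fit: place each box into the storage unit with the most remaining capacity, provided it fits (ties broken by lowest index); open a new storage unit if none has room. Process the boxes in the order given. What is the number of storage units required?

storage unit 1: place 41 ft³, 109 ft³ left
storage unit 1: place 80 ft³, 29 ft³ left
storage unit 2: place 34 ft³, 116 ft³ left
storage unit 2: place 111 ft³, 5 ft³ left
storage unit 3: place 89 ft³, 61 ft³ left
storage unit 4: place 101 ft³, 49 ft³ left
storage unit 5: place 104 ft³, 46 ft³ left
storage unit 3: place 40 ft³, 21 ft³ left
Final storage units: [41,80] [34,111] [89,40] [101] [104].

5 storage units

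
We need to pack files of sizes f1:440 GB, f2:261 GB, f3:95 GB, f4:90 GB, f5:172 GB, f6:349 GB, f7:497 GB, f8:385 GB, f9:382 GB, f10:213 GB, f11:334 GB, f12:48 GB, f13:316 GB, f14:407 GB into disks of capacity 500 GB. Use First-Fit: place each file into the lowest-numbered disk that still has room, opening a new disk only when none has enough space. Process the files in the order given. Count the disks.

disk 1: place f1 (440 GB), 60 GB left
disk 2: place f2 (261 GB), 239 GB left
disk 2: place f3 (95 GB), 144 GB left
disk 2: place f4 (90 GB), 54 GB left
disk 3: place f5 (172 GB), 328 GB left
disk 4: place f6 (349 GB), 151 GB left
disk 5: place f7 (497 GB), 3 GB left
disk 6: place f8 (385 GB), 115 GB left
disk 7: place f9 (382 GB), 118 GB left
disk 3: place f10 (213 GB), 115 GB left
disk 8: place f11 (334 GB), 166 GB left
disk 1: place f12 (48 GB), 12 GB left
disk 9: place f13 (316 GB), 184 GB left
disk 10: place f14 (407 GB), 93 GB left

10 disks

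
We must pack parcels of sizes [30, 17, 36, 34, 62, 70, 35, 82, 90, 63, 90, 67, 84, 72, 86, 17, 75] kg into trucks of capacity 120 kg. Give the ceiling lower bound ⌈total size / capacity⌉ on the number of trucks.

9 trucks

Total size = 30 + 17 + 36 + 34 + 62 + 70 + 35 + 82 + 90 + 63 + 90 + 67 + 84 + 72 + 86 + 17 + 75 = 1010 kg.
⌈1010 / 120⌉ = 9.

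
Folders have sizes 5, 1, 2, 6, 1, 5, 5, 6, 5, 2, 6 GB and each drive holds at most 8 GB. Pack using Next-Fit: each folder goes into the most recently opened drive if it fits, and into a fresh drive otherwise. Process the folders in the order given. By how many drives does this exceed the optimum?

Next-Fit: [5,1,2] [6,1] [5] [5] [6] [5,2] [6] → 7 drives.
7 folders exceed 4 GB (half the capacity), and no two of those can share a drive, so at least 7 drives are needed.
So 7 is already optimal.

0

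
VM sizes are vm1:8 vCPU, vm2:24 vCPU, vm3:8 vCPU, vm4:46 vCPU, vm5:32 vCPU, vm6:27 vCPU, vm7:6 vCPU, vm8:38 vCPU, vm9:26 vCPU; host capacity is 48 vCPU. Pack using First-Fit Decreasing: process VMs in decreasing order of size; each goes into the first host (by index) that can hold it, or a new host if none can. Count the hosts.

6

Sorted descending: 46, 38, 32, 27, 26, 24, 8, 8, 6.
host 1: place 46 vCPU, 2 vCPU left
host 2: place 38 vCPU, 10 vCPU left
host 3: place 32 vCPU, 16 vCPU left
host 4: place 27 vCPU, 21 vCPU left
host 5: place 26 vCPU, 22 vCPU left
host 6: place 24 vCPU, 24 vCPU left
host 2: place 8 vCPU, 2 vCPU left
host 3: place 8 vCPU, 8 vCPU left
host 3: place 6 vCPU, 2 vCPU left
Final hosts: [46] [38,8] [32,8,6] [27] [26] [24].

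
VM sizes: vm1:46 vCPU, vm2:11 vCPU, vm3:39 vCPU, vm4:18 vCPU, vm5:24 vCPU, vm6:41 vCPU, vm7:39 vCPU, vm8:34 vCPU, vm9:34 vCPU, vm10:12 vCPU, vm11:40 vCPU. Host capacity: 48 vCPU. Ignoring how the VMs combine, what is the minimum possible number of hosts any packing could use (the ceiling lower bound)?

8 hosts

Total size = 46 + 11 + 39 + 18 + 24 + 41 + 39 + 34 + 34 + 12 + 40 = 338 vCPU.
⌈338 / 48⌉ = 8.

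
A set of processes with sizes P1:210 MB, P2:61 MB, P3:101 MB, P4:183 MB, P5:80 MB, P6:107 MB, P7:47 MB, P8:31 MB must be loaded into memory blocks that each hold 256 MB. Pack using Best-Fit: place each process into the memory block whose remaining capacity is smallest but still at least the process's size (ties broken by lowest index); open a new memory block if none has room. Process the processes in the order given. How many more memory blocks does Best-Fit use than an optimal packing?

0

Best-Fit: [210,31] [61,101,80] [183,47] [107] → 4 memory blocks.
Total size 820 MB; any packing needs at least ⌈820/256⌉ = 4 memory blocks.
So 4 is already optimal.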